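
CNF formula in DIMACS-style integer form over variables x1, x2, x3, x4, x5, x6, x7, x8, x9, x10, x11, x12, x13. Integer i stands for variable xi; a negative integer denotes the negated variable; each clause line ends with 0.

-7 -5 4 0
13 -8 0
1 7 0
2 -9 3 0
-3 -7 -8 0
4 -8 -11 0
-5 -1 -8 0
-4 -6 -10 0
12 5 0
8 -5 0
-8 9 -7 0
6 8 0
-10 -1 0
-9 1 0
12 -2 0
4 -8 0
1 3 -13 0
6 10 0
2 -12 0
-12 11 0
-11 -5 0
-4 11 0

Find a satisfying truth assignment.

Try x1 = True.
  then x10 is forced to False.
  then x6 is forced to True.
Branch on x2: take x2 = True.
  then x12 is forced to True.
  then x11 is forced to True.
  then x5 is forced to False.
The remaining clauses are satisfied by x3 = True, x4 = False, x7 = False, x8 = False, x9 = False, x13 = False.

x1 = 1, x2 = 1, x3 = 1, x4 = 0, x5 = 0, x6 = 1, x7 = 0, x8 = 0, x9 = 0, x10 = 0, x11 = 1, x12 = 1, x13 = 0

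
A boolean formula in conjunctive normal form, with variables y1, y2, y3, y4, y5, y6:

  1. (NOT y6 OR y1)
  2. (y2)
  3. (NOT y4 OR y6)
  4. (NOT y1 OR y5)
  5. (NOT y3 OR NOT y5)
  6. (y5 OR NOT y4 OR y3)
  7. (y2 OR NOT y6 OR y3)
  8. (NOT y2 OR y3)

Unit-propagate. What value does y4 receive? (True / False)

(y2) stands alone — y2 = True.
From (NOT y2 OR y3) and y2 = True: y3 = True.
(NOT y3 OR NOT y5): since y3 = True, the clause reduces to (NOT y5). y5 = False.
From (NOT y1 OR y5) and y5 = False: y1 = False.
In (y1 OR NOT y6), y1 is now false; NOT y6 must hold, so y6 = False.
(NOT y4 OR y6) with y6 = False leaves only NOT y4, so y4 = False.

False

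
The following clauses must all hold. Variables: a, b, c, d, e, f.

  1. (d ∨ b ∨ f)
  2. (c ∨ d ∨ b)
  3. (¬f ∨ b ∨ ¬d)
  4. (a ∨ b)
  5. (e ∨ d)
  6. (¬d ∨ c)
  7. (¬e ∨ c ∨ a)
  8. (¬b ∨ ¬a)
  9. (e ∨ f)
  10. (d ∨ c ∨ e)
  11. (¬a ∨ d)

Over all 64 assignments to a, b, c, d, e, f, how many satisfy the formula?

Satisfying assignments:
  a=F b=T c=T d=F e=T f=F
  a=F b=T c=T d=F e=T f=T
  a=F b=T c=T d=T e=F f=T
  a=F b=T c=T d=T e=T f=F
  a=F b=T c=T d=T e=T f=T
  a=T b=F c=T d=T e=T f=F
Count: 6.

6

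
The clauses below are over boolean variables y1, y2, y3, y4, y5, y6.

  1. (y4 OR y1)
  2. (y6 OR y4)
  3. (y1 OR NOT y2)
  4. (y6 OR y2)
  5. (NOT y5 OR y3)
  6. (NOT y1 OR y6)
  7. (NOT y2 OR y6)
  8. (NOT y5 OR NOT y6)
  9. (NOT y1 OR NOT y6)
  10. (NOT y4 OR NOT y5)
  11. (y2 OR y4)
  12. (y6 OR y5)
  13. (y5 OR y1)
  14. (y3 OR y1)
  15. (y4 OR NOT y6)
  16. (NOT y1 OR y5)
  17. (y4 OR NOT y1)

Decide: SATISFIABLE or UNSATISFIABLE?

y1 = True:
  propagation gives y6=True; an empty clause results — contradiction.
y1 = False:
  propagation gives y4=True, y2=False, y6=True, y5=False; an empty clause results — contradiction.
Every branch closes, so no satisfying assignment exists.

UNSATISFIABLE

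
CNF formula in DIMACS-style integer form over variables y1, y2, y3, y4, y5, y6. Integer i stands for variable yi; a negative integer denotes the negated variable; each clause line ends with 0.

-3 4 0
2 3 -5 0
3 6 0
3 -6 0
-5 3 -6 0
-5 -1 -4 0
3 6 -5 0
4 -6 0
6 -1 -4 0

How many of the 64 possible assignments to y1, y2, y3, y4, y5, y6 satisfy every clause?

10

Case analysis on y3 and y6:
  y3=T, y6=T: y2 free; 3 ways for (y1,y4,y5) × 2^1 = 6.
  y3=T, y6=F: remaining (y1,y2,y4,y5) ∈ {(F,F,T,F); (F,F,T,T); (F,T,T,F); (F,T,T,T)} — 4.
  y3=F, y6=T: a clause becomes empty — 0.
  y3=F, y6=F: a clause becomes empty — 0.
Total: 6 + 4 + 0 + 0 = 10.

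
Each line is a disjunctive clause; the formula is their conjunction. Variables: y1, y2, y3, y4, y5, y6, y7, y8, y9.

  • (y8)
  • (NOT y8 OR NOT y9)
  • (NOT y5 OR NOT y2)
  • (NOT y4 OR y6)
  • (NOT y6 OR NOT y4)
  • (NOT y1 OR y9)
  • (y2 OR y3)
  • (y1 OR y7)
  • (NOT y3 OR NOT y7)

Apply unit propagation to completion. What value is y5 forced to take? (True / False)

False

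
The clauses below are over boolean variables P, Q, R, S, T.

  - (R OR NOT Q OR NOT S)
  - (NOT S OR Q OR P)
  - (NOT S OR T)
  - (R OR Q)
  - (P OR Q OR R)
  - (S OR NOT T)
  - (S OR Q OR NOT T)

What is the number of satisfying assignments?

9

Case analysis on Q and S:
  Q=1, S=1: remaining (P,R,T) ∈ {(0,1,1); (1,1,1)} — 2.
  Q=1, S=0: remaining (P,R,T) ∈ {(0,0,0); (0,1,0); (1,0,0); (1,1,0)} — 4.
  Q=0, S=1: remaining (P,R,T) ∈ {(1,1,1)} — 1.
  Q=0, S=0: remaining (P,R,T) ∈ {(0,1,0); (1,1,0)} — 2.
Total: 2 + 4 + 1 + 2 = 9.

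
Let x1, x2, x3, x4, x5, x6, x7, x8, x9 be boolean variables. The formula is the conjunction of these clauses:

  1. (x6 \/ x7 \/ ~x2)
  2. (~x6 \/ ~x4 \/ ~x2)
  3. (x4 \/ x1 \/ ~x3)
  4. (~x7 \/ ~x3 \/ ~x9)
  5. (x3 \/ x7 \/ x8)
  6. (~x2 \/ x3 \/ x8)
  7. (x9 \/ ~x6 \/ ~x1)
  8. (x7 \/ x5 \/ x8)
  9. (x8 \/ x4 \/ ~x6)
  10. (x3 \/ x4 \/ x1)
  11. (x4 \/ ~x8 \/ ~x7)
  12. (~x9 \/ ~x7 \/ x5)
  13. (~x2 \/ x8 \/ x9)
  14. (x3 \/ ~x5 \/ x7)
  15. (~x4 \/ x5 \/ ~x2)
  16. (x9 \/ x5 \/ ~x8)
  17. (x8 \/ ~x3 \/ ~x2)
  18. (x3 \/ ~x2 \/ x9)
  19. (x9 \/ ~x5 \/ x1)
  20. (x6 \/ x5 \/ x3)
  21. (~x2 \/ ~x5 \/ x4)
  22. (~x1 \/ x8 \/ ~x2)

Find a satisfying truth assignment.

Pure literal: x2 appears only negated; assign x2 = False.
Branch on x1: take x1 = False.
Try x3 = False.
  then x4 is forced to True.
Try x5 = True.
  then x7 is forced to True.
  then x9 is forced to True.
x6, x8 are now unconstrained; take x6 = False, x8 = True.
Every clause has at least one true literal under this assignment.
Check each clause:
  1. (x7 \/ x6 \/ ~x2) — x7 is true.
  2. (~x2 \/ ~x6 \/ ~x4) — ~x6 is true.
  3. (x1 \/ x4 \/ ~x3) — x4 is true.
  4. (~x9 \/ ~x3 \/ ~x7) — ~x3 is true.
  5. (x3 \/ x7 \/ x8) — x8 is true.
  6. (x3 \/ ~x2 \/ x8) — x8 is true.
  7. (~x6 \/ x9 \/ ~x1) — x9 is true.
  8. (x8 \/ x5 \/ x7) — x8 is true.
  9. (x8 \/ x4 \/ ~x6) — x8 is true.
  10. (x1 \/ x4 \/ x3) — x4 is true.
  11. (x4 \/ ~x8 \/ ~x7) — x4 is true.
  12. (~x7 \/ x5 \/ ~x9) — x5 is true.
  13. (x8 \/ ~x2 \/ x9) — x8 is true.
  14. (x3 \/ x7 \/ ~x5) — x7 is true.
  15. (~x2 \/ ~x4 \/ x5) — x5 is true.
  16. (x5 \/ x9 \/ ~x8) — x9 is true.
  17. (~x3 \/ x8 \/ ~x2) — x8 is true.
  18. (x9 \/ ~x2 \/ x3) — x9 is true.
  19. (x1 \/ ~x5 \/ x9) — x9 is true.
  20. (x3 \/ x5 \/ x6) — x5 is true.
  21. (~x5 \/ ~x2 \/ x4) — x4 is true.
  22. (~x2 \/ x8 \/ ~x1) — x8 is true.

x1=F, x2=F, x3=F, x4=T, x5=T, x6=F, x7=T, x8=T, x9=T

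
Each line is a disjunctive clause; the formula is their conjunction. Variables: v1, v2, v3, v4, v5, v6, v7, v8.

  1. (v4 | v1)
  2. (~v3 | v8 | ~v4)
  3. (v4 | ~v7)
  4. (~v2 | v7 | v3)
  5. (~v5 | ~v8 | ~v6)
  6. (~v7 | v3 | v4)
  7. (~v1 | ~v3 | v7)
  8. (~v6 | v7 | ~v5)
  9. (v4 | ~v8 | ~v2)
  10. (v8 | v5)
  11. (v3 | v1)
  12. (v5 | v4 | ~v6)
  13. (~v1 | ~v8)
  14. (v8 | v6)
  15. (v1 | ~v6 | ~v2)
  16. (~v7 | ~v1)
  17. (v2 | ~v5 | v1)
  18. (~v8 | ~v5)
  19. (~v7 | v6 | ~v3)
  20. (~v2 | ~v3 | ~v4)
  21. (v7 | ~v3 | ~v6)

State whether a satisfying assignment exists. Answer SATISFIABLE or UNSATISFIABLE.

Branch on v1: take v1 = False.
  then v4 is forced to True.
  then v3 is forced to True.
  then v8 is forced to True.
  then v5 is forced to False.
  then v2 is forced to False.
Branch on v6: take v6 = False.
  then v7 is forced to False.
So v1 = False, v2 = False, v3 = True, v4 = True, v5 = False, v6 = False, v7 = False, v8 = True is a satisfying assignment.

SATISFIABLE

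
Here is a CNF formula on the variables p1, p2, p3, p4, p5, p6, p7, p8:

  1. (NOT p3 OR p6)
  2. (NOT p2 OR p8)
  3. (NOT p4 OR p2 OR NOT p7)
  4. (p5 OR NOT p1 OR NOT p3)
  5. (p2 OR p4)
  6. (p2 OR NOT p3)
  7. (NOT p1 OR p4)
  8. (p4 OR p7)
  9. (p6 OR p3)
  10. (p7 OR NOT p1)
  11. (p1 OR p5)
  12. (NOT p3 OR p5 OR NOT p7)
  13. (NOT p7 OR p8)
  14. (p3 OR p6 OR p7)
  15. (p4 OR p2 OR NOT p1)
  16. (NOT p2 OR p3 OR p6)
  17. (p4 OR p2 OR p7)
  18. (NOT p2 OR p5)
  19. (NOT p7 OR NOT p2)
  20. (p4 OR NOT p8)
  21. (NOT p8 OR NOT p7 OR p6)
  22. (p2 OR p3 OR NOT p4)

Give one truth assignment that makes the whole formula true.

p1=F  p2=T  p3=F  p4=T  p5=T  p6=T  p7=F  p8=T

Pure literal: p5 appears only positively; assign p5 = True.
Pure literal: p6 appears only positively; assign p6 = True.
Branch on p1: take p1 = False.
Set p2 = True and propagate.
  then p8 is forced to True.
  then p7 is forced to False.
  then p4 is forced to True.
p3 is now unconstrained; take p3 = False.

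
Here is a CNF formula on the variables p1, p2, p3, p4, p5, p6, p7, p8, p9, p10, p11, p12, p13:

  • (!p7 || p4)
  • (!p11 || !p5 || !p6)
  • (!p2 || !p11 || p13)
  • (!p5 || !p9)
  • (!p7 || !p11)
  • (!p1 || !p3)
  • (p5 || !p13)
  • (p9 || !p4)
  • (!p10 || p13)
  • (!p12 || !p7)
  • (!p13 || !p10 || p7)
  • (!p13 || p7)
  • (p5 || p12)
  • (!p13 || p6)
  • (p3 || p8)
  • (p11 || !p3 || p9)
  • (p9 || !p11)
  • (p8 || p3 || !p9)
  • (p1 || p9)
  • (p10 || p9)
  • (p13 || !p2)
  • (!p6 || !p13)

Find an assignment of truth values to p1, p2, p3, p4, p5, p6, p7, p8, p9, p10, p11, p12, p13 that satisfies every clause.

p1=True, p2=False, p3=False, p4=True, p5=False, p6=True, p7=False, p8=True, p9=True, p10=False, p11=False, p12=True, p13=False

Check each clause:
  1. (!p7 || p4) — !p7 is true.
  2. (!p6 || !p11 || !p5) — !p5 is true.
  3. (!p11 || !p2 || p13) — !p11 is true.
  4. (!p9 || !p5) — !p5 is true.
  5. (!p7 || !p11) — !p7 is true.
  6. (!p1 || !p3) — !p3 is true.
  7. (!p13 || p5) — !p13 is true.
  8. (!p4 || p9) — p9 is true.
  9. (p13 || !p10) — !p10 is true.
  10. (!p12 || !p7) — !p7 is true.
  11. (!p10 || p7 || !p13) — !p13 is true.
  12. (!p13 || p7) — !p13 is true.
  13. (p12 || p5) — p12 is true.
  14. (p6 || !p13) — !p13 is true.
  15. (p3 || p8) — p8 is true.
  16. (p9 || p11 || !p3) — p9 is true.
  17. (!p11 || p9) — p9 is true.
  18. (p8 || !p9 || p3) — p8 is true.
  19. (p9 || p1) — p1 is true.
  20. (p9 || p10) — p9 is true.
  21. (p13 || !p2) — !p2 is true.
  22. (!p6 || !p13) — !p13 is true.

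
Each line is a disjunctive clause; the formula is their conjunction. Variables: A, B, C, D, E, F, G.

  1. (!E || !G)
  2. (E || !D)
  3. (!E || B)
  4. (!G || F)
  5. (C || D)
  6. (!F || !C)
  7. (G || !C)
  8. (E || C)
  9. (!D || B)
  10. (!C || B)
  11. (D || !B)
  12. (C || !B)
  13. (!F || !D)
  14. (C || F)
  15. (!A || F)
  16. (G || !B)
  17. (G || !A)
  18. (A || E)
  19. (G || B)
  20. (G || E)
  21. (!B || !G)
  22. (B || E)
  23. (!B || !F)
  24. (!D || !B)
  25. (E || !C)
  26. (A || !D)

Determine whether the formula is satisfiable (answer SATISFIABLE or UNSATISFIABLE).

UNSATISFIABLE

B = True:
  propagation gives D=True; an empty clause results — contradiction.
B = False:
  propagation gives E=False; an empty clause results — contradiction.
Every branch closes, so no satisfying assignment exists.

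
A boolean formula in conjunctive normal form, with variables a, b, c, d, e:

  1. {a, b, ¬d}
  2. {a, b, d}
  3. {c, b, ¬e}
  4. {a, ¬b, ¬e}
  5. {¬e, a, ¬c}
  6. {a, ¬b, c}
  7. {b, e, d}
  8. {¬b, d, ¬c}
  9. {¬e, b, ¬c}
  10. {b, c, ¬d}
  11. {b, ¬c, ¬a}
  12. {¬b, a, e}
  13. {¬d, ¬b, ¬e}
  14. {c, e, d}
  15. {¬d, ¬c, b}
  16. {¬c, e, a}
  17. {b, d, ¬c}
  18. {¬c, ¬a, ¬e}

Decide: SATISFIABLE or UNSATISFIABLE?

SATISFIABLE

Branch on a: take a = True.
For the remaining variables, b = True, c = True, d = True, e = False works.
Every clause has at least one true literal under this assignment.
So a=1, b=1, c=1, d=1, e=0 is a satisfying assignment.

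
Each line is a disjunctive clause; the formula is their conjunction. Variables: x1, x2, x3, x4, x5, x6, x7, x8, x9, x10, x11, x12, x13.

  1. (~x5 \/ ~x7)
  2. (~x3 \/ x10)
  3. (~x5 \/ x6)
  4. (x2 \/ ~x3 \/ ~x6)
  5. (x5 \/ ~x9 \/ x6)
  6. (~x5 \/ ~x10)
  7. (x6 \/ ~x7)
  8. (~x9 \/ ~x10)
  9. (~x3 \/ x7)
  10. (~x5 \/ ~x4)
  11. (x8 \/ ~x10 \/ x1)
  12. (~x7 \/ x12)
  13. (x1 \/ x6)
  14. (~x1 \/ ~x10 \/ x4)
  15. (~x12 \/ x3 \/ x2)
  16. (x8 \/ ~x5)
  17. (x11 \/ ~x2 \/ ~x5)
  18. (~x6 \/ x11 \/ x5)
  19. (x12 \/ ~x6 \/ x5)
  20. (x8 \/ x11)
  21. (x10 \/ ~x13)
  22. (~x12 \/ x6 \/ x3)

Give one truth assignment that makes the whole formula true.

x1=T, x2=T, x3=F, x4=F, x5=T, x6=T, x7=F, x8=T, x9=T, x10=F, x11=T, x12=T, x13=F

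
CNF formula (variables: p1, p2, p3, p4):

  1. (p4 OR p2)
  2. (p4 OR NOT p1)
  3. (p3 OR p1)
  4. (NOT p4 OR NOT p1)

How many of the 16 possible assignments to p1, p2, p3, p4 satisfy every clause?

3

The models are:
  p1=0 p2=0 p3=1 p4=1
  p1=0 p2=1 p3=1 p4=0
  p1=0 p2=1 p3=1 p4=1
Count: 3.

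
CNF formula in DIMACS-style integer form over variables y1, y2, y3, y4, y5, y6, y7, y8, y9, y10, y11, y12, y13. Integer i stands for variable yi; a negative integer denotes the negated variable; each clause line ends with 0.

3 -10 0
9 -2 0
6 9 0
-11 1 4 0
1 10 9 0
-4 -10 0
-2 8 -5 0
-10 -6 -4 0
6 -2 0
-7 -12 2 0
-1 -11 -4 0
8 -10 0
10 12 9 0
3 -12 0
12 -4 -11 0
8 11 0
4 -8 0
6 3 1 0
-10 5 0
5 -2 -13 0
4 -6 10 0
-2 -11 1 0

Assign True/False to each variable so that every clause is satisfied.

y1 = T, y2 = T, y3 = F, y4 = T, y5 = T, y6 = T, y7 = T, y8 = T, y9 = T, y10 = F, y11 = F, y12 = F, y13 = F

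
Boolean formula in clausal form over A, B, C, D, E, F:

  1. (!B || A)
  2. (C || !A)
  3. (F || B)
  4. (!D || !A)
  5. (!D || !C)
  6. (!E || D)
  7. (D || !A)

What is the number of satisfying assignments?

The models are:
  A=F B=F C=F D=F E=F F=T
  A=F B=F C=F D=T E=F F=T
  A=F B=F C=F D=T E=T F=T
  A=F B=F C=T D=F E=F F=T
That's 4 in total.

4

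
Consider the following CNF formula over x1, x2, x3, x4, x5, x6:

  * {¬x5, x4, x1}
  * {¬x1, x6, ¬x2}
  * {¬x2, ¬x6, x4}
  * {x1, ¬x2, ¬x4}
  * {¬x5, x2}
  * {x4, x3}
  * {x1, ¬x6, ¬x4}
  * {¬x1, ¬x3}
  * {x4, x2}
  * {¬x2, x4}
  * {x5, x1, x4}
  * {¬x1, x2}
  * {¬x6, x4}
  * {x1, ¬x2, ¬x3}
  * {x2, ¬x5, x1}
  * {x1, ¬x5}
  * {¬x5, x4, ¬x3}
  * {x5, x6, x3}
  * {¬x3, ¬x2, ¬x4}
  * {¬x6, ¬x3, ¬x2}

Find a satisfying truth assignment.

x1=1, x2=1, x3=0, x4=1, x5=0, x6=1

Check each clause:
  1. {x4, ¬x5, x1} — x1 is true.
  2. {x6, ¬x2, ¬x1} — x6 is true.
  3. {¬x6, ¬x2, x4} — x4 is true.
  4. {¬x4, ¬x2, x1} — x1 is true.
  5. {¬x5, x2} — x2 is true.
  6. {x3, x4} — x4 is true.
  7. {¬x6, ¬x4, x1} — x1 is true.
  8. {¬x3, ¬x1} — ¬x3 is true.
  9. {x2, x4} — x2 is true.
  10. {x4, ¬x2} — x4 is true.
  11. {x5, x4, x1} — x1 is true.
  12. {x2, ¬x1} — x2 is true.
  13. {x4, ¬x6} — x4 is true.
  14. {¬x2, x1, ¬x3} — x1 is true.
  15. {¬x5, x2, x1} — x1 is true.
  16. {¬x5, x1} — x1 is true.
  17. {x4, ¬x5, ¬x3} — ¬x5 is true.
  18. {x3, x5, x6} — x6 is true.
  19. {¬x3, ¬x4, ¬x2} — ¬x3 is true.
  20. {¬x3, ¬x6, ¬x2} — ¬x3 is true.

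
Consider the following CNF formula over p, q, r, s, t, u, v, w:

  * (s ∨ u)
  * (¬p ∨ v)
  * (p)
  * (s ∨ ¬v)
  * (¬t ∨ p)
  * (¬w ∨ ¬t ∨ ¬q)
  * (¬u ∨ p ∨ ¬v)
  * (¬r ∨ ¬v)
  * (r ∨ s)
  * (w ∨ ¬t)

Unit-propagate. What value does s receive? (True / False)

(p) is a unit clause: p = True.
(¬p ∨ v): since p = True, the clause reduces to (v). v = True.
From (s ∨ ¬v) and v = True: s = True.

True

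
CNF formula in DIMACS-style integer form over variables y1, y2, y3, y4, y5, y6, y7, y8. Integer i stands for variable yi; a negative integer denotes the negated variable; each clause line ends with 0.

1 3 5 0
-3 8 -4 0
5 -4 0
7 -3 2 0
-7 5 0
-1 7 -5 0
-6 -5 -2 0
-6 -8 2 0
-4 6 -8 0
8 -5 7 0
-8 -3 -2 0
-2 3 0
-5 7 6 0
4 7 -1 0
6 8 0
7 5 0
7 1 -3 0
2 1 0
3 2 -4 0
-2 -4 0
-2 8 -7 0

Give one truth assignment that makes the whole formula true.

Branch on y1: take y1 = True.
The remaining clauses are satisfied by y2 = False, y3 = True, y4 = False, y5 = True, y6 = False, y7 = True, y8 = True.

y1=T, y2=F, y3=T, y4=F, y5=T, y6=F, y7=T, y8=T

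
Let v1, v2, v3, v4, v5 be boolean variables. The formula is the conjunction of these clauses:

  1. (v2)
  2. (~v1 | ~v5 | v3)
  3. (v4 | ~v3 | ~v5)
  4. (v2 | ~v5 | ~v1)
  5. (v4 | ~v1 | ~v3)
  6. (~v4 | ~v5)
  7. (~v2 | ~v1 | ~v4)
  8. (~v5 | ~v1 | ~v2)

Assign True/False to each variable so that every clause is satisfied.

Unit propagation: (v2) forces v2 = True.
v1 occurs only negated in the remaining clauses — set v1 = False.
Set v3 = False and propagate.
The remaining clauses are satisfied by v4 = False, v5 = True.
Every clause has at least one true literal under this assignment.

v1 = F  v2 = T  v3 = F  v4 = F  v5 = T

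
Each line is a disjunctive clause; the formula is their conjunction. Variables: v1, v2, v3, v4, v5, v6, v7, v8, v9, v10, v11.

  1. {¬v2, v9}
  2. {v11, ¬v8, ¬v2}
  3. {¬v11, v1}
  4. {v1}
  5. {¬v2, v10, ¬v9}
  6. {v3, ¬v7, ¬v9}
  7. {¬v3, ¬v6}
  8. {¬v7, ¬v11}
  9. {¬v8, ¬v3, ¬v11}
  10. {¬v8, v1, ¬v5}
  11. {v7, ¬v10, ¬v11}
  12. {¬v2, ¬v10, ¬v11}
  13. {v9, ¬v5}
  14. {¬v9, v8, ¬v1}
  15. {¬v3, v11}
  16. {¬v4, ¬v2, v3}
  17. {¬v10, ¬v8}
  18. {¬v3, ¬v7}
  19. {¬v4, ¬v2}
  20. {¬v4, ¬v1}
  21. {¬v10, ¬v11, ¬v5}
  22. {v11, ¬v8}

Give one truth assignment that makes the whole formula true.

v1=True, v2=False, v3=True, v4=False, v5=False, v6=False, v7=False, v8=False, v9=False, v10=False, v11=True

(v1) is a unit clause, so v1 = True.
Unit propagation: (¬v4) forces v4 = False.
Pure literal: v2 appears only negated; assign v2 = False.
v5 occurs only negated in the remaining clauses — set v5 = False.
Try v3 = True.
  then v6 is forced to False.
  then v11 is forced to True.
  then v7 is forced to False.
  then v8 is forced to False.
  then v10 is forced to False.
  then v9 is forced to False.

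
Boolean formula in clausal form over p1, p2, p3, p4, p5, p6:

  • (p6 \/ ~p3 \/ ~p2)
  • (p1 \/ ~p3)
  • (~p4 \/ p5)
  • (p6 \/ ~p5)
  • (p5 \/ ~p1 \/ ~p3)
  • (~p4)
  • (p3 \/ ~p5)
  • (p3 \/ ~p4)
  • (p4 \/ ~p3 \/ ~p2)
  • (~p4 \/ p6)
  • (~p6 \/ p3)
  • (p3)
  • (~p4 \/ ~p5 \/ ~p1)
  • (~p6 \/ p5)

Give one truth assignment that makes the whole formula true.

p1 = T, p2 = F, p3 = T, p4 = F, p5 = T, p6 = T

Check each clause:
  1. (p6 \/ ~p3 \/ ~p2) — p6 is true.
  2. (~p3 \/ p1) — p1 is true.
  3. (p5 \/ ~p4) — ~p4 is true.
  4. (~p5 \/ p6) — p6 is true.
  5. (~p1 \/ p5 \/ ~p3) — p5 is true.
  6. (~p4) — ~p4 is true.
  7. (p3 \/ ~p5) — p3 is true.
  8. (~p4 \/ p3) — p3 is true.
  9. (~p3 \/ p4 \/ ~p2) — ~p2 is true.
  10. (p6 \/ ~p4) — ~p4 is true.
  11. (p3 \/ ~p6) — p3 is true.
  12. (p3) — p3 is true.
  13. (~p4 \/ ~p5 \/ ~p1) — ~p4 is true.
  14. (~p6 \/ p5) — p5 is true.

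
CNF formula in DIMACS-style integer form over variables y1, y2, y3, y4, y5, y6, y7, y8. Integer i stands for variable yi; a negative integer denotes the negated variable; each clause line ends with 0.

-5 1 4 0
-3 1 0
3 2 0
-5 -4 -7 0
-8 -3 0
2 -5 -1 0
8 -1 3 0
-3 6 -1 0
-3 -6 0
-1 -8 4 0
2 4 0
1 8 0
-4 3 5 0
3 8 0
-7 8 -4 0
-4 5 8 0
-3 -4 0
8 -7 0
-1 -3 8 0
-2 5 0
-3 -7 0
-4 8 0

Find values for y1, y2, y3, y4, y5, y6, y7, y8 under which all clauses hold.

Pure literal: y7 appears only negated; assign y7 = False.
Set y1 = False and propagate.
  then y3 is forced to False.
  then y2 is forced to True.
  then y8 is forced to True.
  then y5 is forced to True.
  then y4 is forced to True.
y6 is now unconstrained; take y6 = False.

y1 = F, y2 = T, y3 = F, y4 = T, y5 = T, y6 = F, y7 = F, y8 = T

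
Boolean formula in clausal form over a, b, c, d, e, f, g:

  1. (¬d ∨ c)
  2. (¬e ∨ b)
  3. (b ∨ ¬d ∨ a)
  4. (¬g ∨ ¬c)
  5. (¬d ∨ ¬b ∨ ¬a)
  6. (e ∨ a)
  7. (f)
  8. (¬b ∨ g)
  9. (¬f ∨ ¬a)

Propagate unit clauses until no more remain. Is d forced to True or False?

(f) stands alone — f = True.
In (¬a ∨ ¬f), ¬f is now false; ¬a must hold, so a = False.
(e ∨ a) with a = False leaves only e, so e = True.
(¬e ∨ b) with e = True leaves only b, so b = True.
In (¬b ∨ g), ¬b is now false; g must hold, so g = True.
(¬g ∨ ¬c): since g = True, the clause reduces to (¬c). c = False.
From (¬d ∨ c) and c = False: d = False.

False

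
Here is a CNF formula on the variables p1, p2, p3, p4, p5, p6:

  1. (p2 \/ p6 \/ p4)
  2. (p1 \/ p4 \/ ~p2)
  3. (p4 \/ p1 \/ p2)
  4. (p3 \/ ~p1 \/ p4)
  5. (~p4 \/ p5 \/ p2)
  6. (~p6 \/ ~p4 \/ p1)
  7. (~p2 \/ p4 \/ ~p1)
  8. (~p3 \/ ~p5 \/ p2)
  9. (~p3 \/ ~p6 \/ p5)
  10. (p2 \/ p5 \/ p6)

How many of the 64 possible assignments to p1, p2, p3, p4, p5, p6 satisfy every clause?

14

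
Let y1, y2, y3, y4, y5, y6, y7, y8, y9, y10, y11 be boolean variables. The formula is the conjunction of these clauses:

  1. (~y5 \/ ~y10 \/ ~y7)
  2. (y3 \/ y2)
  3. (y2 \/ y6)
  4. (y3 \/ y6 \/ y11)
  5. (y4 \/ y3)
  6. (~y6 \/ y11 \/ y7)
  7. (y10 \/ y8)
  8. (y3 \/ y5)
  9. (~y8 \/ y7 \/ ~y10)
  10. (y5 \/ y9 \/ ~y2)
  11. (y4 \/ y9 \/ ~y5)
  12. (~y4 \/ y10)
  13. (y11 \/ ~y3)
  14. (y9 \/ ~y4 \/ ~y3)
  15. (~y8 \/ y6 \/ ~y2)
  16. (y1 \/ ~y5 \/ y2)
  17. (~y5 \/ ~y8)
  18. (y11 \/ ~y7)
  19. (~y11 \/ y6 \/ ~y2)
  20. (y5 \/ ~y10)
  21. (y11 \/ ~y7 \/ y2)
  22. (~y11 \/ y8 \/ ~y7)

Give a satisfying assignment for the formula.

Pure literal: y1 appears only positively; assign y1 = True.
Try y2 = False.
  then y3 is forced to True.
  then y6 is forced to True.
  then y11 is forced to True.
Set y4 = False and propagate.
The remaining clauses are satisfied by y5 = False, y7 = False, y8 = True, y9 = False, y10 = False.
Every clause has at least one true literal under this assignment.

y1=T  y2=F  y3=T  y4=F  y5=F  y6=T  y7=F  y8=T  y9=F  y10=F  y11=T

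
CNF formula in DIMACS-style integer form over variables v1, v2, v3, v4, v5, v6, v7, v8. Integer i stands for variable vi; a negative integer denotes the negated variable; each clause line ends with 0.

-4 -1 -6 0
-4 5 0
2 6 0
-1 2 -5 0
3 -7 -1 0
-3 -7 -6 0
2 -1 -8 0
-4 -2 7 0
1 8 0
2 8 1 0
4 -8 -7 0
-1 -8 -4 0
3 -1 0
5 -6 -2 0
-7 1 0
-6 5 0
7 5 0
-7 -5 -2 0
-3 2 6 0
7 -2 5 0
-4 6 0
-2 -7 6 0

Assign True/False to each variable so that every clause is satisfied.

v1 = 0, v2 = 0, v3 = 0, v4 = 1, v5 = 1, v6 = 1, v7 = 0, v8 = 1

Set v1 = False and propagate.
  then v8 is forced to True.
  then v7 is forced to False.
  then v5 is forced to True.
Branch on v2: take v2 = False.
  then v6 is forced to True.
v3, v4 are now unconstrained; take v3 = False, v4 = True.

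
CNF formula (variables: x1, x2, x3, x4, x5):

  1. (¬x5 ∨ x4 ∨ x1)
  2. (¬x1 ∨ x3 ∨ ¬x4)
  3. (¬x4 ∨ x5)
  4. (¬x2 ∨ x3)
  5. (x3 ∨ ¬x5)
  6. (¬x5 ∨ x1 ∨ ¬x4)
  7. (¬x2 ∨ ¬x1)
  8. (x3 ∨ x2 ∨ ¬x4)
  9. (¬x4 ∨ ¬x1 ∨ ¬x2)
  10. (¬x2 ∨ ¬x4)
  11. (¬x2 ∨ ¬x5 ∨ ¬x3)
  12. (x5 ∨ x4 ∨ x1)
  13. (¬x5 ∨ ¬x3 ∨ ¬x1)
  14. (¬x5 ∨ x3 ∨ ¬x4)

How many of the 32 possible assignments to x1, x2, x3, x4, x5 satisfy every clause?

Satisfying assignments:
  x1=T x2=F x3=F x4=F x5=F
  x1=T x2=F x3=T x4=F x5=F
That's 2 in total.

2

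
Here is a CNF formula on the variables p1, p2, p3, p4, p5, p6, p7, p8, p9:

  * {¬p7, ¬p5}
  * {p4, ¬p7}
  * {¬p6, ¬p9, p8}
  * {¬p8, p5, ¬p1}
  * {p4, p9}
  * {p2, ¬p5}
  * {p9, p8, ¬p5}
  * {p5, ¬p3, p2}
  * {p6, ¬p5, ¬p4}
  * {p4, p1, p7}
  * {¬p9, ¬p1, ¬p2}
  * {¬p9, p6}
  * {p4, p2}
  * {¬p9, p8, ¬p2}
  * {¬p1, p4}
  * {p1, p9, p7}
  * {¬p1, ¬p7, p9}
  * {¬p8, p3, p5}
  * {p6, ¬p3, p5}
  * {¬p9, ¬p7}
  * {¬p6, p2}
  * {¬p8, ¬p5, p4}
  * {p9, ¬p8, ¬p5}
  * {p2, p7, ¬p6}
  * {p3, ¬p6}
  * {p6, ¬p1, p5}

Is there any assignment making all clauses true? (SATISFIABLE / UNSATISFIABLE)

Branch on p1: take p1 = False.
Try p2 = True.
For the remaining variables, p3 = True, p4 = True, p5 = False, p6 = True, p7 = False, p8 = True, p9 = True works.
So p1=F  p2=T  p3=T  p4=T  p5=F  p6=T  p7=F  p8=T  p9=T is a satisfying assignment.

SATISFIABLE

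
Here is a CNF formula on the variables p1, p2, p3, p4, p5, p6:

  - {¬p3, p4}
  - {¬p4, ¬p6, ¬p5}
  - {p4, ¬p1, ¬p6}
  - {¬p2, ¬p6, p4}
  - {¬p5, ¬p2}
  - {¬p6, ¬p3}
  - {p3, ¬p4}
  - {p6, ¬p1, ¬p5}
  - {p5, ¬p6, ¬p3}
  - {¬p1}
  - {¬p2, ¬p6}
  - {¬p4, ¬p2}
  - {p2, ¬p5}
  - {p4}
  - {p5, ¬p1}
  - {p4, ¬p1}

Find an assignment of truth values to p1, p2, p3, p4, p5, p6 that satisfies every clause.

p1=0, p2=0, p3=1, p4=1, p5=0, p6=0

Unit propagation: (¬p1) forces p1 = False.
The clause (p4) is unit: p4 must be True.
The clause (p3) is unit: p3 must be True.
(¬p6) is a unit clause, so p6 = False.
(¬p2) is a unit clause, so p2 = False.
The clause (¬p5) is unit: p5 must be False.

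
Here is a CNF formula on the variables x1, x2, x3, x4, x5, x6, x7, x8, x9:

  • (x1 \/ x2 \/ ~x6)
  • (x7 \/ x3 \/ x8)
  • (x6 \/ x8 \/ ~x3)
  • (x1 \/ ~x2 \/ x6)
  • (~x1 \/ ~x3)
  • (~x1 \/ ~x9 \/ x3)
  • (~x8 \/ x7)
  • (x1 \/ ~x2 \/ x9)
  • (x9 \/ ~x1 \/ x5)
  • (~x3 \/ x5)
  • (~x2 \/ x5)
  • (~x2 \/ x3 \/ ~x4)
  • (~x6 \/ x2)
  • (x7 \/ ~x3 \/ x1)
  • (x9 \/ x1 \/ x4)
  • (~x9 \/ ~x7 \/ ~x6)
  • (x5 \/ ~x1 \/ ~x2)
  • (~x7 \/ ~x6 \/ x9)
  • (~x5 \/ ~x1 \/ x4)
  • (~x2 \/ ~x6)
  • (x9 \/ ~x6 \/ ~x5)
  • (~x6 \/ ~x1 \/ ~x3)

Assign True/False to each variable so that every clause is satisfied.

Set x1 = False and propagate.
Set x2 = False and propagate.
  then x6 is forced to False.
For the remaining variables, x3 = False, x4 = True, x5 = True, x7 = True, x8 = True, x9 = True works.

x1=F  x2=F  x3=F  x4=T  x5=T  x6=F  x7=T  x8=T  x9=T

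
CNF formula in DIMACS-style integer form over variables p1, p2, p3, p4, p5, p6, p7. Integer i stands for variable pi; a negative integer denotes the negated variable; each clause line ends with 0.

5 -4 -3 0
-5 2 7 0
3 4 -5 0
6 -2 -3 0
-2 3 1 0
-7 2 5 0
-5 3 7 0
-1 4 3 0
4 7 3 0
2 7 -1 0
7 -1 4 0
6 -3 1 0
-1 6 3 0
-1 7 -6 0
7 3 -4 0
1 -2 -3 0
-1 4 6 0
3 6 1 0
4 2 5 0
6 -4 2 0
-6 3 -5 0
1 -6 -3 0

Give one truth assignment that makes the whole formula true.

p1=1, p2=1, p3=1, p4=1, p5=1, p6=1, p7=1

Branch on p1: take p1 = True.
Set p2 = True and propagate.
For the remaining variables, p3 = True, p4 = True, p5 = True, p6 = True, p7 = True works.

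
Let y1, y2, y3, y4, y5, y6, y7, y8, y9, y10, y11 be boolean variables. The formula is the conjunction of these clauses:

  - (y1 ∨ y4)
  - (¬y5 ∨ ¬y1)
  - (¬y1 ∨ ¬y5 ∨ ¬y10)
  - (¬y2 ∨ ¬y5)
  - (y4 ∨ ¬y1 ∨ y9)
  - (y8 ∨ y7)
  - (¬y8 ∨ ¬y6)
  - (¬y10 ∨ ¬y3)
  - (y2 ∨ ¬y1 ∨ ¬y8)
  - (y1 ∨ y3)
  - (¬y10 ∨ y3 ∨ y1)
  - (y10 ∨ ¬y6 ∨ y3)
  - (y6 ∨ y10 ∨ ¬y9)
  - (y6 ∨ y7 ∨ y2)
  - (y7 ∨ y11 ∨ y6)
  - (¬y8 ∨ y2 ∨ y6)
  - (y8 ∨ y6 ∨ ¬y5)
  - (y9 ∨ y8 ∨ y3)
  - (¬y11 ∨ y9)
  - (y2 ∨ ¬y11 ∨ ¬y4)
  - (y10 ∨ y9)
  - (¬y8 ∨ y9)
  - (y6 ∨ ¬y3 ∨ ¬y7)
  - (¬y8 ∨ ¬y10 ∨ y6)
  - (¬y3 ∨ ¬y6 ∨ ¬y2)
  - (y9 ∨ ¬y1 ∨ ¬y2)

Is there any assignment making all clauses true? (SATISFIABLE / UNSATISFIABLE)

SATISFIABLE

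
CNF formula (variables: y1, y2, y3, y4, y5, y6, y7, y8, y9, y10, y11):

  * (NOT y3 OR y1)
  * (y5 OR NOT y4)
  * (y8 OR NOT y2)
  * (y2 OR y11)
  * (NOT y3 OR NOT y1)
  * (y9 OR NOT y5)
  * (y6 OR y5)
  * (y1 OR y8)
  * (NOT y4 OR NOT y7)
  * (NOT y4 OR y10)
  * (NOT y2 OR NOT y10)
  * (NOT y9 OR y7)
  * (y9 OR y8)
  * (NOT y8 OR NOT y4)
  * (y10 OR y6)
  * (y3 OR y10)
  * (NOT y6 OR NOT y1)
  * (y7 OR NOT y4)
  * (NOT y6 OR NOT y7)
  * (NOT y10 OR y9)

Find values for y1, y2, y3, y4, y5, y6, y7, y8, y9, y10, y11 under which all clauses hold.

y1 = T, y2 = F, y3 = F, y4 = F, y5 = T, y6 = F, y7 = T, y8 = F, y9 = T, y10 = T, y11 = T

Pure literal: y4 appears only negated; assign y4 = False.
y11 occurs only positively in the remaining clauses — set y11 = True.
Branch on y1: take y1 = True.
  then y3 is forced to False.
  then y10 is forced to True.
  then y2 is forced to False.
  then y6 is forced to False.
  then y5 is forced to True.
  then y9 is forced to True.
  then y7 is forced to True.
y8 is now unconstrained; take y8 = False.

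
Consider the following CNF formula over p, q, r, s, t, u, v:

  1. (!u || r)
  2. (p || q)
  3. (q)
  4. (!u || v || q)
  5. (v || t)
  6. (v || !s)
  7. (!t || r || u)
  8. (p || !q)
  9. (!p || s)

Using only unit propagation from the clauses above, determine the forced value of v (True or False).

Unit clause (q) sets q = True.
From (!q || p) and q = True: p = True.
In (s || !p), !p is now false; s must hold, so s = True.
(!s || v): since s = True, the clause reduces to (v). v = True.

True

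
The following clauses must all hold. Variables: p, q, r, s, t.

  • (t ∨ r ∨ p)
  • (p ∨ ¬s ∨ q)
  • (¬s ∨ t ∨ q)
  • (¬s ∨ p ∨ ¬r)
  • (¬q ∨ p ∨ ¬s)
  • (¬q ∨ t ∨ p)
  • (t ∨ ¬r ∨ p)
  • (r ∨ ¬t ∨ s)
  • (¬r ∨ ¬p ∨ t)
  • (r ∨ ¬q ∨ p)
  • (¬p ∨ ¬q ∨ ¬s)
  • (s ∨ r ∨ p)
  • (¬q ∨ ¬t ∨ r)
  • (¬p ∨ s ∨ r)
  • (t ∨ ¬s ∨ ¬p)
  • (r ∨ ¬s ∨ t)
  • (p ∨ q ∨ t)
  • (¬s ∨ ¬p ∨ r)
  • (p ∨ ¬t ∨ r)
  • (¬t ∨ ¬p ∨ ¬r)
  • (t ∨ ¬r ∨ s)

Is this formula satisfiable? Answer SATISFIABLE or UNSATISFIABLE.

SATISFIABLE

Try p = False.
The remaining clauses are satisfied by q = True, r = True, s = False, t = True.
So p=False  q=True  r=True  s=False  t=True is a satisfying assignment.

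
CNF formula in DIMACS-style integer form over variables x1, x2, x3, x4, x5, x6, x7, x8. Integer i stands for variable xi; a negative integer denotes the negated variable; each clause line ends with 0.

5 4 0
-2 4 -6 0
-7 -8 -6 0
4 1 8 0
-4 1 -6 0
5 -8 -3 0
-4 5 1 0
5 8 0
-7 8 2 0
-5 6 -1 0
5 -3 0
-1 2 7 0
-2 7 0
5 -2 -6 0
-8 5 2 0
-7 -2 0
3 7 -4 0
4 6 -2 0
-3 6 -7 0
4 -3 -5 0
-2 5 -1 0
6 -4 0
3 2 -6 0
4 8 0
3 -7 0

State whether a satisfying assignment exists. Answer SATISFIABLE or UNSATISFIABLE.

Try x1 = False.
The remaining clauses are satisfied by x2 = False, x3 = False, x4 = False, x5 = True, x6 = False, x7 = False, x8 = True.
So x1 = False  x2 = False  x3 = False  x4 = False  x5 = True  x6 = False  x7 = False  x8 = True is a satisfying assignment.

SATISFIABLE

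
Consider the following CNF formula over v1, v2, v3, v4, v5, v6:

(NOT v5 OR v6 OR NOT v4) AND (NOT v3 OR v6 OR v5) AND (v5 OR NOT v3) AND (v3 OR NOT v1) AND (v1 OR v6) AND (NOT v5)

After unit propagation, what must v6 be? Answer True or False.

Unit clause (NOT v5) sets v5 = False.
From (NOT v3 OR v5) and v5 = False: v3 = False.
(v3 OR NOT v1): since v3 = False, the clause reduces to (NOT v1). v1 = False.
In (v1 OR v6), v1 is now false; v6 must hold, so v6 = True.

True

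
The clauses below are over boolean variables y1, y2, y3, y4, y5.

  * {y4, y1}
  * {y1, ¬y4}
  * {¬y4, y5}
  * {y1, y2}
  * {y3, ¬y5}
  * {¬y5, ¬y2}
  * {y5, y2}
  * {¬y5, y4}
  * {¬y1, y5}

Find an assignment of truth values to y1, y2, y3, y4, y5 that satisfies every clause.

y1=1  y2=0  y3=1  y4=1  y5=1

y3 occurs only positively in the remaining clauses — set y3 = True.
Branch on y1: take y1 = True.
  then y5 is forced to True.
  then y2 is forced to False.
  then y4 is forced to True.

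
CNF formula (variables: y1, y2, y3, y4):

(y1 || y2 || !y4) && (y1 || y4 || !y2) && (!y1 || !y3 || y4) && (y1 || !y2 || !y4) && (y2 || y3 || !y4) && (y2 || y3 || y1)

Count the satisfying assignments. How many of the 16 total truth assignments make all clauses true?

Satisfying assignments:
  y1=0 y2=0 y3=1 y4=0
  y1=1 y2=0 y3=0 y4=0
  y1=1 y2=0 y3=1 y4=1
  y1=1 y2=1 y3=0 y4=0
  y1=1 y2=1 y3=0 y4=1
  y1=1 y2=1 y3=1 y4=1
That's 6 in total.

6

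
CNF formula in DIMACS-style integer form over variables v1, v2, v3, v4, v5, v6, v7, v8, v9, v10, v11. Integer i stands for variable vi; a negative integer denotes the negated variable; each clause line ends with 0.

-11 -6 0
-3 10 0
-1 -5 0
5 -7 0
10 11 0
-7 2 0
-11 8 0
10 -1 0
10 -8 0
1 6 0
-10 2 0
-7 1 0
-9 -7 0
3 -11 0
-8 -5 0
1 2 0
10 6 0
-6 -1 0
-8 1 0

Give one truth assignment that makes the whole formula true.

Pure literal: v2 appears only positively; assign v2 = True.
v7 occurs only negated in the remaining clauses — set v7 = False.
Set v1 = False and propagate.
  then v6 is forced to True.
  then v11 is forced to False.
  then v10 is forced to True.
  then v8 is forced to False.
v3, v4, v5, v9 are now unconstrained; take v3 = True, v4 = True, v5 = False, v9 = True.

v1=0, v2=1, v3=1, v4=1, v5=0, v6=1, v7=0, v8=0, v9=1, v10=1, v11=0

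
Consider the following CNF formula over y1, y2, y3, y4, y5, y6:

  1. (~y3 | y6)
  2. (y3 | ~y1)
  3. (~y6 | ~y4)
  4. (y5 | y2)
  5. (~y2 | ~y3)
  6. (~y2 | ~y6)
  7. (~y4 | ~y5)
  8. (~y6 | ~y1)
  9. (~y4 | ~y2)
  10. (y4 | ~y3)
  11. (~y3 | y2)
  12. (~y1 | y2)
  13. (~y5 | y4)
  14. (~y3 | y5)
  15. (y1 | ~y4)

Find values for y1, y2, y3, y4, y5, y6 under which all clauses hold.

y1 = False, y2 = True, y3 = False, y4 = False, y5 = False, y6 = False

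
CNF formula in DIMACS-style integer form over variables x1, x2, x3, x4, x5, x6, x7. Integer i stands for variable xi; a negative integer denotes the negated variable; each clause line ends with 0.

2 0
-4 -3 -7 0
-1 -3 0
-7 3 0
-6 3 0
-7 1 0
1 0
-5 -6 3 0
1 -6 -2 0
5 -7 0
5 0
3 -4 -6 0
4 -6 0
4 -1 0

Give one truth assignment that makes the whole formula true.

x1=T, x2=T, x3=F, x4=T, x5=T, x6=F, x7=F

(x2) is a unit clause, so x2 = True.
The clause (x1) is unit: x1 must be True.
(!x3) is a unit clause, so x3 = False.
The clause (!x7) is unit: x7 must be False.
The clause (!x6) is unit: x6 must be False.
(x5) is a unit clause, so x5 = True.
Unit propagation: (x4) forces x4 = True.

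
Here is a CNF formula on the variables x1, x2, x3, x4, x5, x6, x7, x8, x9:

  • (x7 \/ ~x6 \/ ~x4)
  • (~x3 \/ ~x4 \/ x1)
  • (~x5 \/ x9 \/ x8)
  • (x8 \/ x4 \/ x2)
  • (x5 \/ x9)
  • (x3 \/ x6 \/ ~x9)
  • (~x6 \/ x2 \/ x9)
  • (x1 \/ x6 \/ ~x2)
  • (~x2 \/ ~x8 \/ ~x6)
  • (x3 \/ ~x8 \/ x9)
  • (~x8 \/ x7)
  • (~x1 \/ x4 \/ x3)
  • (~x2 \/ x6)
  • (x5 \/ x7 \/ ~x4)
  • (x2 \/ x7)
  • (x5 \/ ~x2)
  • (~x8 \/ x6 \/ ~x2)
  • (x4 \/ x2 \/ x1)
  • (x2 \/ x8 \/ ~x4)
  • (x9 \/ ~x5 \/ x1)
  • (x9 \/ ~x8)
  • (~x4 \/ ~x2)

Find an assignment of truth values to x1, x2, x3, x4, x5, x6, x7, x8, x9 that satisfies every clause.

x1=1, x2=0, x3=0, x4=1, x5=1, x6=1, x7=1, x8=1, x9=1

Pure literal: x7 appears only positively; assign x7 = True.
Set x1 = True and propagate.
Try x2 = False.
The remaining clauses are satisfied by x3 = False, x4 = True, x5 = True, x6 = True, x8 = True, x9 = True.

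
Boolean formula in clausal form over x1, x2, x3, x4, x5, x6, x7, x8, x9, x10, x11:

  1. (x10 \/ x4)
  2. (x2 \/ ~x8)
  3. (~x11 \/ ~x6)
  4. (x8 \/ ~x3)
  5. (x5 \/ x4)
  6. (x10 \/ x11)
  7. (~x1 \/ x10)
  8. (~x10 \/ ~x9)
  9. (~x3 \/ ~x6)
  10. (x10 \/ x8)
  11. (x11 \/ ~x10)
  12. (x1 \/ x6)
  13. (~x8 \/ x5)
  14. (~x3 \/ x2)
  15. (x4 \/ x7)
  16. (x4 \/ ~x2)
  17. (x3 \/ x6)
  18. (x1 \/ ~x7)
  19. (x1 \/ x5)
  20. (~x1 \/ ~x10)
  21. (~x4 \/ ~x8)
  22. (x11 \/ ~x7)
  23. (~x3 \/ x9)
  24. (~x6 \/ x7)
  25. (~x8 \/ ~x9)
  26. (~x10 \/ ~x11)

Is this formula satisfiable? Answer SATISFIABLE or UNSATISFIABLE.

UNSATISFIABLE

x10 = True:
  propagation gives x9=False, x11=True; an empty clause results — contradiction.
x10 = False:
  propagation gives x4=True, x11=True, x6=False, x1=False; an empty clause results — contradiction.
Every branch closes, so no satisfying assignment exists.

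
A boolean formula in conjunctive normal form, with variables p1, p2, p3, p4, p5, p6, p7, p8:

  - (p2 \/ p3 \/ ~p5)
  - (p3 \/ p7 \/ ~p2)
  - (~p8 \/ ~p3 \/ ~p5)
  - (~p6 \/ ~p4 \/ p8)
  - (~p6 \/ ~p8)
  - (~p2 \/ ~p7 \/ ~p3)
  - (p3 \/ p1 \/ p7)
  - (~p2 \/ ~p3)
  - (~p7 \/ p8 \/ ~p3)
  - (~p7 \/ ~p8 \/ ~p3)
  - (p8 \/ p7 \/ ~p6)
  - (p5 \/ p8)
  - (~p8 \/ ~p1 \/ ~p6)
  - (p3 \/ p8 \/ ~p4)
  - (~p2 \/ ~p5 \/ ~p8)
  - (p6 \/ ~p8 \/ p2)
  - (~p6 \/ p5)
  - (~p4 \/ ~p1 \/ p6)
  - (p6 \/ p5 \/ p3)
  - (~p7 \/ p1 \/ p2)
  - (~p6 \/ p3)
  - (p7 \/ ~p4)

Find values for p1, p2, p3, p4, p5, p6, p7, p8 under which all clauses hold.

Pure literal: p4 appears only negated; assign p4 = False.
Try p1 = False.
For the remaining variables, p2 = True, p3 = False, p5 = True, p6 = False, p7 = True, p8 = False works.
Every clause has at least one true literal under this assignment.

p1=F  p2=T  p3=F  p4=F  p5=T  p6=F  p7=T  p8=F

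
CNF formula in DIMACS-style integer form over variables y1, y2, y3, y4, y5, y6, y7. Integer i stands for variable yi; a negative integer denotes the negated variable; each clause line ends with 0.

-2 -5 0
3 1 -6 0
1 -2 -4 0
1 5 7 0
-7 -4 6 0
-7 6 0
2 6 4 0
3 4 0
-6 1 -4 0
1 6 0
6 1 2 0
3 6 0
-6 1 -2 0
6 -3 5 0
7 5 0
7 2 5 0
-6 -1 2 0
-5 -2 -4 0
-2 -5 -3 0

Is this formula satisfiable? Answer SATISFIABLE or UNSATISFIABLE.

SATISFIABLE

Branch on y1: take y1 = False.
  then y6 is forced to True.
  then y3 is forced to True.
  then y4 is forced to False.
  then y2 is forced to False.
Branch on y5: take y5 = False.
  then y7 is forced to True.
Every clause has at least one true literal under this assignment.
So y1=F  y2=F  y3=T  y4=F  y5=F  y6=T  y7=T is a satisfying assignment.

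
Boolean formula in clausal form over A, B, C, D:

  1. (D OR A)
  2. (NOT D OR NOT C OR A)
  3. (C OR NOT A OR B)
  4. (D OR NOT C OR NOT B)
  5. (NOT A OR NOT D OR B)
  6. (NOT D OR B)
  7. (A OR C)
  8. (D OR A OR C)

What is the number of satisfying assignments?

4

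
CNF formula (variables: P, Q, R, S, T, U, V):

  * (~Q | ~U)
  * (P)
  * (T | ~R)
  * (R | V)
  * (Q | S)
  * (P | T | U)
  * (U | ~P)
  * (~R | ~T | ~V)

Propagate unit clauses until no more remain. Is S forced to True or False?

True

(P) stands alone — P = True.
From (~P | U) and P = True: U = True.
In (~Q | ~U), ~U is now false; ~Q must hold, so Q = False.
From (S | Q) and Q = False: S = True.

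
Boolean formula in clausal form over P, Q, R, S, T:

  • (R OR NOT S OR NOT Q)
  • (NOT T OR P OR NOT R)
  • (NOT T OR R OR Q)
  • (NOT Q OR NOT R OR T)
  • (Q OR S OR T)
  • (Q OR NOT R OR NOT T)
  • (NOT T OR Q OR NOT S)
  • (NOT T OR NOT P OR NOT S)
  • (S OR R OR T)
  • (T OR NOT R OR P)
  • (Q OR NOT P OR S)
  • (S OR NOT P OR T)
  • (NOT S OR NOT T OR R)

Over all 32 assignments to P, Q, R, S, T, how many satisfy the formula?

6

The models are:
  P=0 Q=0 R=0 S=1 T=0
  P=0 Q=1 R=0 S=0 T=1
  P=1 Q=0 R=0 S=1 T=0
  P=1 Q=0 R=1 S=1 T=0
  P=1 Q=1 R=0 S=0 T=1
  P=1 Q=1 R=1 S=0 T=1
That's 6 in total.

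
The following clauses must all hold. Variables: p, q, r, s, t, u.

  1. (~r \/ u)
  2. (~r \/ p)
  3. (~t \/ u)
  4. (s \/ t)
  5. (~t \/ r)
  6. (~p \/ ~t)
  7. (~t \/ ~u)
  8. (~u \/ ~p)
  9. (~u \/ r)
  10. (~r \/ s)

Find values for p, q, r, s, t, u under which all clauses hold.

Pure literal: s appears only positively; assign s = True.
Branch on p: take p = False.
  then r is forced to False.
  then t is forced to False.
  then u is forced to False.
q is now unconstrained; take q = True.

p=F, q=T, r=F, s=T, t=F, u=F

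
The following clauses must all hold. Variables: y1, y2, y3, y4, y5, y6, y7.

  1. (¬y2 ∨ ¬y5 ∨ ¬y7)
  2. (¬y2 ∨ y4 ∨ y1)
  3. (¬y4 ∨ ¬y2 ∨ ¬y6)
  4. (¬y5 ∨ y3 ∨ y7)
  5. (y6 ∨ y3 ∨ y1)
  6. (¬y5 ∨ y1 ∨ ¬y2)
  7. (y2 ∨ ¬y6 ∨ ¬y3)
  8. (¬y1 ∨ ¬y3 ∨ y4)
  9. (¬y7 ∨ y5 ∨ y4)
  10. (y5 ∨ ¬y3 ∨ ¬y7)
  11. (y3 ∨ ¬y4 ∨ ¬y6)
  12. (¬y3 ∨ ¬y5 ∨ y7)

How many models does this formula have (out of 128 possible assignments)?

Case analysis on y3 and y5:
  y3=T, y5=T: remaining (y1,y2,y4,y6,y7) ∈ {(F,F,F,F,T); (F,F,T,F,T); (T,F,T,F,T)} — 3.
  y3=T, y5=F: 5 of the 32 assignments to (y1,y2,y4,y6,y7) work.
  y3=F, y5=T: remaining (y1,y2,y4,y6,y7) ∈ {(F,F,F,T,T); (T,F,F,F,T); (T,F,F,T,T); (T,F,T,F,T)} — 4.
  y3=F, y5=F: 9 of the 32 assignments to (y1,y2,y4,y6,y7) work.
Total: 3 + 5 + 4 + 9 = 21.

21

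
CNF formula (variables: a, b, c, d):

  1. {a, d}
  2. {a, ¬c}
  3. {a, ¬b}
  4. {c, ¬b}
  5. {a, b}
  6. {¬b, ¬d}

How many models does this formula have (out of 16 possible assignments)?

Satisfying assignments:
  a=1 b=0 c=0 d=0
  a=1 b=0 c=0 d=1
  a=1 b=0 c=1 d=0
  a=1 b=0 c=1 d=1
  a=1 b=1 c=1 d=0
That's 5 in total.

5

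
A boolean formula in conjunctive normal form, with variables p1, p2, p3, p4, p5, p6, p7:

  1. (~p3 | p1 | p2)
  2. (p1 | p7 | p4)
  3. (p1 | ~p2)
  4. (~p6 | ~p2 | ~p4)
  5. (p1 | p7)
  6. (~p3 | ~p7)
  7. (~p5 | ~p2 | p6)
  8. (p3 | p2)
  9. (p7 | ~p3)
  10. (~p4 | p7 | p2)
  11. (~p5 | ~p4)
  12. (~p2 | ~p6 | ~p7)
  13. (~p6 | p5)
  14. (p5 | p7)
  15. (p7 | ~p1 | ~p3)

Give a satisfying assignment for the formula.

p1 = True  p2 = True  p3 = False  p4 = False  p5 = False  p6 = False  p7 = True

Try p1 = True.
Branch on p2: take p2 = True.
Try p3 = False.
For the remaining variables, p4 = False, p5 = False, p6 = False, p7 = True works.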